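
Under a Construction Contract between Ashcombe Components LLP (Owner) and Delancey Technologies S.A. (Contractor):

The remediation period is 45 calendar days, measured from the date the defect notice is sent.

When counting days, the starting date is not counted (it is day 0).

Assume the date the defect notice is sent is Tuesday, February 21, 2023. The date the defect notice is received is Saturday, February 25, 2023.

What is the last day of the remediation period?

April 7, 2023

The last day of the remediation period: 45 calendar days after February 21, 2023 is April 7, 2023.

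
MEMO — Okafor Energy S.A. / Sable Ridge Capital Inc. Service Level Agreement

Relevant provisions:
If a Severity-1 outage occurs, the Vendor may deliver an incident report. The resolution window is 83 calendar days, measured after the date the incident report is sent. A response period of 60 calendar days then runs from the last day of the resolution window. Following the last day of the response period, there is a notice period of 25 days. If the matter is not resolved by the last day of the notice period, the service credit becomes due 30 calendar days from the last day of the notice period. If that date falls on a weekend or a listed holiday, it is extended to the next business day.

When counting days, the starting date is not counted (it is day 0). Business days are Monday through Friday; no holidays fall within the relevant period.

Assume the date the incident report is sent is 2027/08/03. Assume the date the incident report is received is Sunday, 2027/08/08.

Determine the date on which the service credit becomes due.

2028/02/17

The last day of the resolution window: 83 calendar days after 2027/08/03 is 2027/10/25.
The last day of the response period: 2027/10/25 + 60 days = 2027/12/24.
The last day of the notice period: 25 calendar days after 2027/12/24 is 2028/01/18.
The date on which the service credit becomes due: 30 calendar days after 2028/01/18 is 2028/02/17. 2028/02/17 is a Thursday, so no roll-forward applies.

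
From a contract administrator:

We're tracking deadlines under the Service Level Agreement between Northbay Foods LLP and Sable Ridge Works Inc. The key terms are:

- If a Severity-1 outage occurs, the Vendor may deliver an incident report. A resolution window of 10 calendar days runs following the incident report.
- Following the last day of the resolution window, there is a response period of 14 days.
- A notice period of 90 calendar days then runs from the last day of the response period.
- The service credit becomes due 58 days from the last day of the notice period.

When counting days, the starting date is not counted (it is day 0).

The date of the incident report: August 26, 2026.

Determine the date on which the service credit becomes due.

The last day of the resolution window: August 26, 2026 + 10 days = September 5, 2026.
The last day of the response period: 14 calendar days after September 5, 2026 is September 19, 2026.
The last day of the notice period: September 19, 2026 + 90 days = December 18, 2026.
Adding 58 calendar days to December 18, 2026 gives February 14, 2027, which is the date on which the service credit becomes due.

February 14, 2027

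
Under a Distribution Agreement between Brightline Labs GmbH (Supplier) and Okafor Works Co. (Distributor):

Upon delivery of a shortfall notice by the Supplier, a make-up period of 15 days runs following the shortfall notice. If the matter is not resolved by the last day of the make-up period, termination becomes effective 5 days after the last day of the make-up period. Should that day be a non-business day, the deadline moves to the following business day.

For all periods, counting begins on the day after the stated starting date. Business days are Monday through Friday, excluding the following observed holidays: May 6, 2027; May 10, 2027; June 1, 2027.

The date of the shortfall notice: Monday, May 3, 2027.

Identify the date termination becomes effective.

May 24, 2027

The last day of the make-up period: May 3, 2027 + 15 days = May 18, 2027.
Adding 5 calendar days to May 18, 2027 gives May 23, 2027, which is the date termination becomes effective. That falls on a Sunday, so it rolls to the next business day, Monday, May 24, 2027.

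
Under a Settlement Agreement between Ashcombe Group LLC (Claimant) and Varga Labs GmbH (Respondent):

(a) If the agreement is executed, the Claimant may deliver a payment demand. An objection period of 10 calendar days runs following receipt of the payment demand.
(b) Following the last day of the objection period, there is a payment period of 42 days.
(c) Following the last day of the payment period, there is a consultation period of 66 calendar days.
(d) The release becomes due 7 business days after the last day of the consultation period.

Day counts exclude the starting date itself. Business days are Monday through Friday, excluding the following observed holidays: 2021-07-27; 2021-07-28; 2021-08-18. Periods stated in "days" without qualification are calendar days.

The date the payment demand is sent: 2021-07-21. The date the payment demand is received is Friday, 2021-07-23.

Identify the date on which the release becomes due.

2021-11-29

Adding 10 calendar days to 2021-07-23 gives 2021-08-02, which is the last day of the objection period.
The last day of the payment period: 42 calendar days after 2021-08-02 is 2021-09-13.
The last day of the consultation period: 2021-09-13 + 66 days = 2021-11-18.
The date on which the release becomes due: counting 7 business days from Thursday, 2021-11-18 (Nov 19, Nov 22, Nov 23, Nov 24, Nov 25, Nov 26, Nov 29, skipping weekends) reaches Monday, 2021-11-29.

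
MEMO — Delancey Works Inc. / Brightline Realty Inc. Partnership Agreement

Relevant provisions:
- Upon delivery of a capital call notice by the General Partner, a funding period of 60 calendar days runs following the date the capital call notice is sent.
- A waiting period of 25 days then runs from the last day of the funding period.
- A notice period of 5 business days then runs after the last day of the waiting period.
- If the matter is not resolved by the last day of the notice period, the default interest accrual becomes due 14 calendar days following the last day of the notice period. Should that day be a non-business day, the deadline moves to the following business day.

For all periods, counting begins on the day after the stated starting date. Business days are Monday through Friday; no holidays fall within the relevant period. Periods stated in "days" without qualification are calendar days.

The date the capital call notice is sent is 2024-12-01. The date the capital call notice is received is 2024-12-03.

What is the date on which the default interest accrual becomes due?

The last day of the funding period: 60 calendar days after 2024-12-01 is 2025-01-30.
Adding 25 calendar days to 2025-01-30 gives 2025-02-24, which is the last day of the waiting period.
The last day of the notice period: 5 business days after Monday, 2025-02-24, skipping weekends — Feb 25, Feb 26, Feb 27, Feb 28, Mar 3 — lands on Monday, 2025-03-03.
Adding 14 calendar days to 2025-03-03 gives 2025-03-17, which is the date on which the default interest accrual becomes due. 2025-03-17 is a Monday, so no roll-forward applies.

2025-03-17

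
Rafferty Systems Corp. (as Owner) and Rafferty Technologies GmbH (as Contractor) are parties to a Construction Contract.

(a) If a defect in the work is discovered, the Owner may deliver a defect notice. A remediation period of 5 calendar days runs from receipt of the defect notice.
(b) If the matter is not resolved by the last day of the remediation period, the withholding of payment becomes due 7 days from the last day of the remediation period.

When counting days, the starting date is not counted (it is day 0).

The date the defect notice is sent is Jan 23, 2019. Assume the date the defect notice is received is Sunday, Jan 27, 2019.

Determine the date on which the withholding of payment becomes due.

Adding 5 calendar days to Jan 27, 2019 gives Feb 1, 2019, which is the last day of the remediation period.
The date on which the withholding of payment becomes due: 7 calendar days after Feb 1, 2019 is Feb 8, 2019.

Feb 8, 2019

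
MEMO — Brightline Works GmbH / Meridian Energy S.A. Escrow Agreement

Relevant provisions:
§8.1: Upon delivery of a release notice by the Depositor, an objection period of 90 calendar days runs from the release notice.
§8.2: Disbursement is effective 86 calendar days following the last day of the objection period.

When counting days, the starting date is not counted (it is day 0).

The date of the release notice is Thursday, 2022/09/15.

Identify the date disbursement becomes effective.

2023/03/10

Adding 90 calendar days to 2022/09/15 gives 2022/12/14, which is the last day of the objection period.
The date disbursement becomes effective: 86 calendar days after 2022/12/14 is 2023/03/10.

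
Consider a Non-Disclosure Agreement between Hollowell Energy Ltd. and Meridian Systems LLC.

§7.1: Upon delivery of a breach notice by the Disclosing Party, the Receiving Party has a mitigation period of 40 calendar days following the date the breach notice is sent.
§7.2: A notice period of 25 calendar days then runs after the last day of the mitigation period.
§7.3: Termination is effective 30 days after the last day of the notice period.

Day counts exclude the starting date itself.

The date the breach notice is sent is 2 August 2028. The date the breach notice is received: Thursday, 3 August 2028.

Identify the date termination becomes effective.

5 November 2028

The last day of the mitigation period: 2 August 2028 + 40 days = 11 September 2028.
The last day of the notice period: 11 September 2028 + 25 days = 6 October 2028.
The date termination becomes effective: 30 calendar days after 6 October 2028 is 5 November 2028.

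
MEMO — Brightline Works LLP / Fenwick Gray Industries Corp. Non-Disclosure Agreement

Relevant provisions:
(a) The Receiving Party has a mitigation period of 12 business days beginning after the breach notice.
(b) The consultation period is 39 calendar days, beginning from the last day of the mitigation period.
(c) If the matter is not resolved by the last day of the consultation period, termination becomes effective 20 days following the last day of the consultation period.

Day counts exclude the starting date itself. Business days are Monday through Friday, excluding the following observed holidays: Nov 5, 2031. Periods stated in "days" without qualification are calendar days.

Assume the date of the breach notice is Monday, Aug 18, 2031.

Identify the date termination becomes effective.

The last day of the mitigation period: counting 12 business days from Monday, Aug 18, 2031 (Aug 19, Aug 20, Aug 21, Aug 22, …, Sep 1, Sep 2, Sep 3, skipping weekends) reaches Wednesday, Sep 3, 2031.
The last day of the consultation period: 39 calendar days after Sep 3, 2031 is Oct 12, 2031.
Adding 20 calendar days to Oct 12, 2031 gives Nov 1, 2031, which is the date termination becomes effective.

Nov 1, 2031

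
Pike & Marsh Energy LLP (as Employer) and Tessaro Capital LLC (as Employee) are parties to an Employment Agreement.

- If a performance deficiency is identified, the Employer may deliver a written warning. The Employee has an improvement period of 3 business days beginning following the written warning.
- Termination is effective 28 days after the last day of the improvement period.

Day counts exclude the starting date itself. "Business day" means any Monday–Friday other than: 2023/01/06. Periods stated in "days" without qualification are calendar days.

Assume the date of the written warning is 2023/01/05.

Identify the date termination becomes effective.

2023/02/08

The last day of the improvement period: counting 3 business days from Thursday, 2023/01/05 (Jan 9, Jan 10, Jan 11, skipping weekends and the listed holiday on Jan 6) reaches Wednesday, 2023/01/11.
Adding 28 calendar days to 2023/01/11 gives 2023/02/08, which is the date termination becomes effective.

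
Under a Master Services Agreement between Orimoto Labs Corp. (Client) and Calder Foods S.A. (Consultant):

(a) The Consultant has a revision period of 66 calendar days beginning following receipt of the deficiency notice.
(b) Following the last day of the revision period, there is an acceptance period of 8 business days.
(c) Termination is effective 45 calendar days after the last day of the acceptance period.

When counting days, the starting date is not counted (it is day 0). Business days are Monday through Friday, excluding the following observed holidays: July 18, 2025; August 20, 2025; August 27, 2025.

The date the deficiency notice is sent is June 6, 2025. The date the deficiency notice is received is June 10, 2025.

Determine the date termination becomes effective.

The last day of the revision period: June 10, 2025 + 66 days = August 15, 2025.
From Friday, August 15, 2025, 8 business days (Aug 18, Aug 19, Aug 21, Aug 22, Aug 25, Aug 26, Aug 28, Aug 29, skipping weekends and the listed holidays on Aug 20, Aug 27) brings us to Friday, August 29, 2025, which is the last day of the acceptance period.
The date termination becomes effective: 45 calendar days after August 29, 2025 is October 13, 2025.

October 13, 2025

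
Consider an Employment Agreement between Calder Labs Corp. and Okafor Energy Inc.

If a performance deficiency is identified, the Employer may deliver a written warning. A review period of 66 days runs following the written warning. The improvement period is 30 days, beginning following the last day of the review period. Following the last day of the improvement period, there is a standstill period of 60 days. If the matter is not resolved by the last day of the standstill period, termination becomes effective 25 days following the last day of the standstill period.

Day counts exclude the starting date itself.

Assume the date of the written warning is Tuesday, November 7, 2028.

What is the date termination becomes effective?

The last day of the review period: 66 calendar days after November 7, 2028 is January 12, 2029.
The last day of the improvement period: January 12, 2029 + 30 days = February 11, 2029.
Adding 60 calendar days to February 11, 2029 gives April 12, 2029, which is the last day of the standstill period.
Adding 25 calendar days to April 12, 2029 gives May 7, 2029, which is the date termination becomes effective.

May 7, 2029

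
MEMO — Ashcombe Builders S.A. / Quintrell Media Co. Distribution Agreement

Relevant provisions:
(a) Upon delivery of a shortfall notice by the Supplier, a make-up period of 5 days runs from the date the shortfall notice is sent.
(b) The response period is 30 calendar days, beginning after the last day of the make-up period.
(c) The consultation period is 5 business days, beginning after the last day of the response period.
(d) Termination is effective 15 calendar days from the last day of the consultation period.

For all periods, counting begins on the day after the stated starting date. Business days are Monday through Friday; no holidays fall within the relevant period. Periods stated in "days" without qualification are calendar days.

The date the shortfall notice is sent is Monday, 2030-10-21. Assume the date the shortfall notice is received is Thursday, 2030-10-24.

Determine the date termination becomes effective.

Adding 5 calendar days to 2030-10-21 gives 2030-10-26, which is the last day of the make-up period.
The last day of the response period: 2030-10-26 + 30 days = 2030-11-25.
The last day of the consultation period: counting 5 business days from Monday, 2030-11-25 (Nov 26, Nov 27, Nov 28, Nov 29, Dec 2, skipping weekends) reaches Monday, 2030-12-02.
The date termination becomes effective: 15 calendar days after 2030-12-02 is 2030-12-17.

2030-12-17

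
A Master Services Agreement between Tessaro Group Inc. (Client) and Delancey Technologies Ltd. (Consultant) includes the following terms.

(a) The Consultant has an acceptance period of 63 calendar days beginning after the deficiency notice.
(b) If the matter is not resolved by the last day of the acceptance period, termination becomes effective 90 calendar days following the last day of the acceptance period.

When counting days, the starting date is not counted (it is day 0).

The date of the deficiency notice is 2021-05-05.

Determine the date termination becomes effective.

The last day of the acceptance period: 63 calendar days after 2021-05-05 is 2021-07-07.
The date termination becomes effective: 90 calendar days after 2021-07-07 is 2021-10-05.

2021-10-05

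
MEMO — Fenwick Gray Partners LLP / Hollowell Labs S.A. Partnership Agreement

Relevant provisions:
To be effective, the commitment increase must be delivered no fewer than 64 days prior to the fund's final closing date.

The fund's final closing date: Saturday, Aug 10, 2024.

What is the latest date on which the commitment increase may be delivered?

Aug 10, 2024 minus 64 days is Jun 7, 2024.

Jun 7, 2024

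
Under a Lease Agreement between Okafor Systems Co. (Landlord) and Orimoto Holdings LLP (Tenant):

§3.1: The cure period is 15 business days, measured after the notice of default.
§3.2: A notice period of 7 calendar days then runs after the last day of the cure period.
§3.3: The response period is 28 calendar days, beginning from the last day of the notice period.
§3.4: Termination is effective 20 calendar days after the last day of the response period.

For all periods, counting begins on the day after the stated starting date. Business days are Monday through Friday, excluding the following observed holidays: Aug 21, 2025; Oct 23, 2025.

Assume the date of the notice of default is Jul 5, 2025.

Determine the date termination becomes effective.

Sep 18, 2025

The last day of the cure period: counting 15 business days from Saturday, Jul 5, 2025 (Jul 7, Jul 8, Jul 9, Jul 10, …, Jul 23, Jul 24, Jul 25, skipping weekends) reaches Friday, Jul 25, 2025.
Adding 7 calendar days to Jul 25, 2025 gives Aug 1, 2025, which is the last day of the notice period.
The last day of the response period: Aug 1, 2025 + 28 days = Aug 29, 2025.
The date termination becomes effective: Aug 29, 2025 + 20 days = Sep 18, 2025.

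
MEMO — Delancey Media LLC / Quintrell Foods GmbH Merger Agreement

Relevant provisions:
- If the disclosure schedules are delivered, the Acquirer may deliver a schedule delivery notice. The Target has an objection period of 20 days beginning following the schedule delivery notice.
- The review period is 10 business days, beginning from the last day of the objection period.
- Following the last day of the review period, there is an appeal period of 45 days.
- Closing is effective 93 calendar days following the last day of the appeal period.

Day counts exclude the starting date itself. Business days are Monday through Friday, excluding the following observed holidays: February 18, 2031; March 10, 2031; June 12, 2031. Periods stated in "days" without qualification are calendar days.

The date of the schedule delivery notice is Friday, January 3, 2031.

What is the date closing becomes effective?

June 24, 2031

Adding 20 calendar days to January 3, 2031 gives January 23, 2031, which is the last day of the objection period.
The last day of the review period: counting 10 business days from Thursday, January 23, 2031 (Jan 24, Jan 27, Jan 28, Jan 29, Jan 30, Jan 31, Feb 3, Feb 4, Feb 5, Feb 6, skipping weekends) reaches Thursday, February 6, 2031.
Adding 45 calendar days to February 6, 2031 gives March 23, 2031, which is the last day of the appeal period.
The date closing becomes effective: 93 calendar days after March 23, 2031 is June 24, 2031.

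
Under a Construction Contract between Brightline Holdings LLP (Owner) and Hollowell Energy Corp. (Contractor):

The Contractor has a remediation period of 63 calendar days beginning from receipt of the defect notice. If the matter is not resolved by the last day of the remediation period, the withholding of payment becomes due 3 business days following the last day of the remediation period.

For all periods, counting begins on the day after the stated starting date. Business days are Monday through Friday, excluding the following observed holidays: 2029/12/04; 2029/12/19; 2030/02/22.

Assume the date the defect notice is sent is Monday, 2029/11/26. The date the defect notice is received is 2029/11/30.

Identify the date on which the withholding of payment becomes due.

Adding 63 calendar days to 2029/11/30 gives 2030/02/01, which is the last day of the remediation period.
From Friday, 2030/02/01, 3 business days (Feb 4, Feb 5, Feb 6, skipping weekends) brings us to Wednesday, 2030/02/06, which is the date on which the withholding of payment becomes due.

2030/02/06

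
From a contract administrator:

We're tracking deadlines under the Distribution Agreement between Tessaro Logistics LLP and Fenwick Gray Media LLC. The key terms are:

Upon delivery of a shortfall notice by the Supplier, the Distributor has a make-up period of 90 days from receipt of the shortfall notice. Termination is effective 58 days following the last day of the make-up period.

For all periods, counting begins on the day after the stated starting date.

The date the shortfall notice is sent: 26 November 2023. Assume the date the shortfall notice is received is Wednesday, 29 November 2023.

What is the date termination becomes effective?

25 April 2024

The last day of the make-up period: 29 November 2023 + 90 days = 27 February 2024.
The date termination becomes effective: 27 February 2024 + 58 days = 25 April 2024.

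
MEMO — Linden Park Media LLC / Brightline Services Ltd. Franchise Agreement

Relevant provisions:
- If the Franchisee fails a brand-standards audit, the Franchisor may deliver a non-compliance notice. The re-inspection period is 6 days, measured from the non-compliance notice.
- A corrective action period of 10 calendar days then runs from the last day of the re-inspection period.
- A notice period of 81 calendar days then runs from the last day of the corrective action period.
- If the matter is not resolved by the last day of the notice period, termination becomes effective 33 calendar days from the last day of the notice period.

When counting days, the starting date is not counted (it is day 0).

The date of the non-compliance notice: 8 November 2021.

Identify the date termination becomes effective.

Adding 6 calendar days to 8 November 2021 gives 14 November 2021, which is the last day of the re-inspection period.
Adding 10 calendar days to 14 November 2021 gives 24 November 2021, which is the last day of the corrective action period.
The last day of the notice period: 24 November 2021 + 81 days = 13 February 2022.
The date termination becomes effective: 33 calendar days after 13 February 2022 is 18 March 2022.

18 March 2022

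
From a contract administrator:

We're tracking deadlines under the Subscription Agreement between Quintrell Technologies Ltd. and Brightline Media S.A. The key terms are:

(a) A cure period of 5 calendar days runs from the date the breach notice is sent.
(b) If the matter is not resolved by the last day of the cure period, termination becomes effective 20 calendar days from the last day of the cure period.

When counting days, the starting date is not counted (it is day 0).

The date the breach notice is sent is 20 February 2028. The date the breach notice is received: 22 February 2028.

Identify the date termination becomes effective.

The last day of the cure period: 5 calendar days after 20 February 2028 is 25 February 2028.
The date termination becomes effective: 20 calendar days after 25 February 2028 is 16 March 2028.

16 March 2028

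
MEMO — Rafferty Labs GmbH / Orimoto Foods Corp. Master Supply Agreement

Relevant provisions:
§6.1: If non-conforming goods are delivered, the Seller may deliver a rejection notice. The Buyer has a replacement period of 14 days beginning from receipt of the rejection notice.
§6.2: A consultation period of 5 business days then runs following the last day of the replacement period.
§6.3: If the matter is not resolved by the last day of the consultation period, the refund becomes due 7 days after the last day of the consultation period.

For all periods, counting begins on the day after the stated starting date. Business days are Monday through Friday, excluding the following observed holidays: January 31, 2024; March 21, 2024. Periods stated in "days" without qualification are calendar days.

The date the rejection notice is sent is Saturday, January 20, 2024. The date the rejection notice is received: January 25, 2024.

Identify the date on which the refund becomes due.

Adding 14 calendar days to January 25, 2024 gives February 8, 2024, which is the last day of the replacement period.
The last day of the consultation period: counting 5 business days from Thursday, February 8, 2024 (Feb 9, Feb 12, Feb 13, Feb 14, Feb 15, skipping weekends) reaches Thursday, February 15, 2024.
The date on which the refund becomes due: 7 calendar days after February 15, 2024 is February 22, 2024.

February 22, 2024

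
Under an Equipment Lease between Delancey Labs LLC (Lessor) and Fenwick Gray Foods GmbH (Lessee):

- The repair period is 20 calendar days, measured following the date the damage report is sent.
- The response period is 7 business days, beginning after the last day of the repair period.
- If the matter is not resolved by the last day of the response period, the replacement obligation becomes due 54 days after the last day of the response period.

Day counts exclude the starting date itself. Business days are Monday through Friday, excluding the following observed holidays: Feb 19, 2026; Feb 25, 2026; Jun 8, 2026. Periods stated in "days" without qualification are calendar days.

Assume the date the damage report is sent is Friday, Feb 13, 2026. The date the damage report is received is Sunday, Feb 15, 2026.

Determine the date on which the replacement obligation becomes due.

May 9, 2026

Adding 20 calendar days to Feb 13, 2026 gives Mar 5, 2026, which is the last day of the repair period.
The last day of the response period: counting 7 business days from Thursday, Mar 5, 2026 (Mar 6, Mar 9, Mar 10, Mar 11, Mar 12, Mar 13, Mar 16, skipping weekends) reaches Monday, Mar 16, 2026.
Adding 54 calendar days to Mar 16, 2026 gives May 9, 2026, which is the date on which the replacement obligation becomes due.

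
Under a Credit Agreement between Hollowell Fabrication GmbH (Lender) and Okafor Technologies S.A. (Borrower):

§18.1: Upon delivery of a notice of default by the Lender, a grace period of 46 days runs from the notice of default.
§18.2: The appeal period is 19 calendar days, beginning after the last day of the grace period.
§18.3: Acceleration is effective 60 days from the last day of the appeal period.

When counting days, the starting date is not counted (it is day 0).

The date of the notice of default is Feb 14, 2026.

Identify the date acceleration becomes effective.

Jun 19, 2026

Adding 46 calendar days to Feb 14, 2026 gives Apr 1, 2026, which is the last day of the grace period.
The last day of the appeal period: 19 calendar days after Apr 1, 2026 is Apr 20, 2026.
The date acceleration becomes effective: 60 calendar days after Apr 20, 2026 is Jun 19, 2026.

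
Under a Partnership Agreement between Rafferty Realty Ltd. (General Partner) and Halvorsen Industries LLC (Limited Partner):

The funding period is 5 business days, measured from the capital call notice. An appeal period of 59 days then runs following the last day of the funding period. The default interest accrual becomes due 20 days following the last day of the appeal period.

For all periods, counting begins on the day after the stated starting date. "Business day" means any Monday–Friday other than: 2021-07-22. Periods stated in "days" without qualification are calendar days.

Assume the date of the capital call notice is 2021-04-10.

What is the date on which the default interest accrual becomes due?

From Saturday, 2021-04-10, 5 business days (Apr 12, Apr 13, Apr 14, Apr 15, Apr 16, skipping weekends) brings us to Friday, 2021-04-16, which is the last day of the funding period.
The last day of the appeal period: 59 calendar days after 2021-04-16 is 2021-06-14.
Adding 20 calendar days to 2021-06-14 gives 2021-07-04, which is the date on which the default interest accrual becomes due.

2021-07-04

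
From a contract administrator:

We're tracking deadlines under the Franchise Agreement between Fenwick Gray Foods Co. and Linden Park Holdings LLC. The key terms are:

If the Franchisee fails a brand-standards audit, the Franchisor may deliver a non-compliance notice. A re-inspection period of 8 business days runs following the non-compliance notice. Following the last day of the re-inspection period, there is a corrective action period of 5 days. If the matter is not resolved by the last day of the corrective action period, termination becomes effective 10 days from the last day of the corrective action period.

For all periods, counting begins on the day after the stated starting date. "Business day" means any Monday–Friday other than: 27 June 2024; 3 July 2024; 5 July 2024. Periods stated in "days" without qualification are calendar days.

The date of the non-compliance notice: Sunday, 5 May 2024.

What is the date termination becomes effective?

30 May 2024

From Sunday, 5 May 2024, 8 business days (May 6, May 7, May 8, May 9, May 10, May 13, May 14, May 15, skipping weekends) brings us to Wednesday, 15 May 2024, which is the last day of the re-inspection period.
The last day of the corrective action period: 15 May 2024 + 5 days = 20 May 2024.
The date termination becomes effective: 20 May 2024 + 10 days = 30 May 2024.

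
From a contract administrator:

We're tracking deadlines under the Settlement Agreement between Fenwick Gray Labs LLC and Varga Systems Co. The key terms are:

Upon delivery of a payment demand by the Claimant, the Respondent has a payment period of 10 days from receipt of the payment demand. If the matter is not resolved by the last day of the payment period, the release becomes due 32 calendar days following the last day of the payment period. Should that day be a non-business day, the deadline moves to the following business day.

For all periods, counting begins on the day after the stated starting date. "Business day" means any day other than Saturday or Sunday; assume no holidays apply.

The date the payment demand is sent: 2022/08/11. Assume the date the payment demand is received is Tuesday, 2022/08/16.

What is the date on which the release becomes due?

The last day of the payment period: 2022/08/16 + 10 days = 2022/08/26.
The date on which the release becomes due: 2022/08/26 + 32 days = 2022/09/27. 2022/09/27 is a Tuesday, so no roll-forward applies.

2022/09/27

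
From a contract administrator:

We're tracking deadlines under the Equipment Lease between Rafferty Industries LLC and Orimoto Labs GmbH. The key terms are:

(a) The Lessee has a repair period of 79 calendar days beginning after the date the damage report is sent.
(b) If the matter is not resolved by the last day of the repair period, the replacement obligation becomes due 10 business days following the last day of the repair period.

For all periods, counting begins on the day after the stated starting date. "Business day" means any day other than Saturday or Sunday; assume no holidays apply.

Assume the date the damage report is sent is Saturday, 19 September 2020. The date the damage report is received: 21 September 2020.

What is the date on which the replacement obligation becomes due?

Adding 79 calendar days to 19 September 2020 gives 7 December 2020, which is the last day of the repair period.
The date on which the replacement obligation becomes due: counting 10 business days from Monday, 7 December 2020 (Dec 8, Dec 9, Dec 10, Dec 11, Dec 14, Dec 15, Dec 16, Dec 17, Dec 18, Dec 21, skipping weekends) reaches Monday, 21 December 2020.

21 December 2020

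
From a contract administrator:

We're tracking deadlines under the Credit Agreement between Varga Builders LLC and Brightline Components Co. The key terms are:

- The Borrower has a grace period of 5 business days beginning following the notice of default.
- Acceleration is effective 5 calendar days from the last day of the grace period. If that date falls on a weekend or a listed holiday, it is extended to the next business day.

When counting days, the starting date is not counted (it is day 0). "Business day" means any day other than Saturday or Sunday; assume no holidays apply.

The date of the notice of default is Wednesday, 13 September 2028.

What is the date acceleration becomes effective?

25 September 2028

The last day of the grace period: counting 5 business days from Wednesday, 13 September 2028 (Sep 14, Sep 15, Sep 18, Sep 19, Sep 20, skipping weekends) reaches Wednesday, 20 September 2028.
Adding 5 calendar days to 20 September 2028 gives 25 September 2028, which is the date acceleration becomes effective. 25 September 2028 is a Monday, so no roll-forward applies.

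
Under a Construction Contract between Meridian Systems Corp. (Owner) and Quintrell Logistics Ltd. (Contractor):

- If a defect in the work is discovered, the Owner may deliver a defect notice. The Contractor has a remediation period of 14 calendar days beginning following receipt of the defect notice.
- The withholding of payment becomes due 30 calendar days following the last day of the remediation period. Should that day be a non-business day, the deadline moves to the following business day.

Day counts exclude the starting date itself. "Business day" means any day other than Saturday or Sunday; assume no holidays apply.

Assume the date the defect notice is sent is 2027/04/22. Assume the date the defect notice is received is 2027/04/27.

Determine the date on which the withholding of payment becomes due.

2027/06/10

Adding 14 calendar days to 2027/04/27 gives 2027/05/11, which is the last day of the remediation period.
The date on which the withholding of payment becomes due: 2027/05/11 + 30 days = 2027/06/10. 2027/06/10 is a Thursday, so no roll-forward applies.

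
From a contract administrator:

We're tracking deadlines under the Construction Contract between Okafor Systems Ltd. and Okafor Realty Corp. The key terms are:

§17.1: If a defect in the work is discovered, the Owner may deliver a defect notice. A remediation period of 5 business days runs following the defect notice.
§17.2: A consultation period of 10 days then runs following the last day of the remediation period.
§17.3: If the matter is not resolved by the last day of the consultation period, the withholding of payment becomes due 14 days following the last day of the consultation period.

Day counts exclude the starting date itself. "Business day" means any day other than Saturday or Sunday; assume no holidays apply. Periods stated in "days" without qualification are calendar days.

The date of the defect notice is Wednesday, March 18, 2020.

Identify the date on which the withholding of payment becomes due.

The last day of the remediation period: 5 business days after Wednesday, March 18, 2020, skipping weekends — Mar 19, Mar 20, Mar 23, Mar 24, Mar 25 — lands on Wednesday, March 25, 2020.
The last day of the consultation period: March 25, 2020 + 10 days = April 4, 2020.
The date on which the withholding of payment becomes due: 14 calendar days after April 4, 2020 is April 18, 2020.

April 18, 2020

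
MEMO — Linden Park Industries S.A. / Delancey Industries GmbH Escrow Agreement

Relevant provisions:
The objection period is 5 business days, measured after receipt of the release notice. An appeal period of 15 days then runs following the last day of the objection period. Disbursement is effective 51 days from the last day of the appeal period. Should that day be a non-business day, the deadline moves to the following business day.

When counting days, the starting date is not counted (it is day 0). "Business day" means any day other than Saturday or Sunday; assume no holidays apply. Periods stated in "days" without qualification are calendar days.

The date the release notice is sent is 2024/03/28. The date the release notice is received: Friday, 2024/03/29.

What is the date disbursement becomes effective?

2024/06/10

From Friday, 2024/03/29, 5 business days (Apr 1, Apr 2, Apr 3, Apr 4, Apr 5, skipping weekends) brings us to Friday, 2024/04/05, which is the last day of the objection period.
The last day of the appeal period: 2024/04/05 + 15 days = 2024/04/20.
The date disbursement becomes effective: 2024/04/20 + 51 days = 2024/06/10. 2024/06/10 is a Monday, so no roll-forward applies.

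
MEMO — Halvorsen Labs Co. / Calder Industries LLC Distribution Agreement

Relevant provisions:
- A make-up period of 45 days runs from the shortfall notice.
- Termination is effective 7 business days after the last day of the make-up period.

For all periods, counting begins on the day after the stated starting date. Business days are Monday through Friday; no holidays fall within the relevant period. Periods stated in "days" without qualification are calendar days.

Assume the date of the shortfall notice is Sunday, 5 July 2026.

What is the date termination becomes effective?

Adding 45 calendar days to 5 July 2026 gives 19 August 2026, which is the last day of the make-up period.
The date termination becomes effective: 7 business days after Wednesday, 19 August 2026, skipping weekends — Aug 20, Aug 21, Aug 24, Aug 25, Aug 26, Aug 27, Aug 28 — lands on Friday, 28 August 2026.

28 August 2026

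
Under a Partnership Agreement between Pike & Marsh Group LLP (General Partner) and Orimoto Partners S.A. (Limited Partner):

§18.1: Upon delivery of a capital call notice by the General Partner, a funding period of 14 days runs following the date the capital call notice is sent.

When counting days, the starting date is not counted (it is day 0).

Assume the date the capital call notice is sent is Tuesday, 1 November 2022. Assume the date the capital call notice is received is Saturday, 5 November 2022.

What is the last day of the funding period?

The last day of the funding period: 1 November 2022 + 14 days = 15 November 2022.

15 November 2022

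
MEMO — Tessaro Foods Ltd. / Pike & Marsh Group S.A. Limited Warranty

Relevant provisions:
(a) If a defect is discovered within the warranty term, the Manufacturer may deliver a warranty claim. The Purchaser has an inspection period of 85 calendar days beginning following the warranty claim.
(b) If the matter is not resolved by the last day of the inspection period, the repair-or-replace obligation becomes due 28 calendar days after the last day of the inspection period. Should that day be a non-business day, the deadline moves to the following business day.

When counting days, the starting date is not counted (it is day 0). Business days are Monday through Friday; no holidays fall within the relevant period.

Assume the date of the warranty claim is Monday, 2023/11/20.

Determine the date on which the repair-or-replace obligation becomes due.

2024/03/12

Adding 85 calendar days to 2023/11/20 gives 2024/02/13, which is the last day of the inspection period.
The date on which the repair-or-replace obligation becomes due: 2024/02/13 + 28 days = 2024/03/12. 2024/03/12 is a Tuesday, so no roll-forward applies.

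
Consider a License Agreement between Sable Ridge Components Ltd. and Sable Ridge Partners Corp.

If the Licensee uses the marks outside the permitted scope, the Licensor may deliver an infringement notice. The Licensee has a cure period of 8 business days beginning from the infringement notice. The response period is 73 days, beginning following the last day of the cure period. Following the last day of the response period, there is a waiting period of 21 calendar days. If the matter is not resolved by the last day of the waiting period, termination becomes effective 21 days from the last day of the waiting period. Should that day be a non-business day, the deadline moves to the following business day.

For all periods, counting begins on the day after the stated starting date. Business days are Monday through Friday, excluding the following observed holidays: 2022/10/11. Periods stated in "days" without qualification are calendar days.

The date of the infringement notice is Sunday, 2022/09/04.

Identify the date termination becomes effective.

2023/01/09

From Sunday, 2022/09/04, 8 business days (Sep 5, Sep 6, Sep 7, Sep 8, Sep 9, Sep 12, Sep 13, Sep 14, skipping weekends) brings us to Wednesday, 2022/09/14, which is the last day of the cure period.
The last day of the response period: 73 calendar days after 2022/09/14 is 2022/11/26.
Adding 21 calendar days to 2022/11/26 gives 2022/12/17, which is the last day of the waiting period.
The date termination becomes effective: 2022/12/17 + 21 days = 2023/01/07. That falls on a Saturday, so it rolls to the next business day, Monday, 2023/01/09.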